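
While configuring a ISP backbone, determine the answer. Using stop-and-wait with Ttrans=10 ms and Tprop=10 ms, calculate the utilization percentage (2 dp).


Given: Ttrans = 10 ms, Tprop = 10 ms
RTT = 2 * Tprop = 2 * 10 = 20 ms
U = Ttrans / (Ttrans + RTT)
U = 10 / (10 + 20)
U = 10 / 30 = 0.333333
U% = 33.33%

33.33


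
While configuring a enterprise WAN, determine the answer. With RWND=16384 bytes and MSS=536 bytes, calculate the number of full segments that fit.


Given: RWND = 16384 bytes, MSS = 536 bytes
Full segments = floor(RWND / MSS)
Full segments = floor(16384 / 536)
Full segments = floor(30.5672) = 30

30


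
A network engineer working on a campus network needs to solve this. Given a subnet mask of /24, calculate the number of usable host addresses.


Given: subnet mask /24
Host bits = 32 - 24 = 8
Total addresses = 2^8 = 256
Usable hosts = 256 - 2 (network + broadcast) = 254

254


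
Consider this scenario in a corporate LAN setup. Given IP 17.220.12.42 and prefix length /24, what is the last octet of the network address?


Given: IP = 17.220.12.42, prefix = /24
Subnet mask = 255.255.255.0
Last octet of IP: 42
Last octet of mask: 0
Network last octet = 42 AND 0 = 0

0


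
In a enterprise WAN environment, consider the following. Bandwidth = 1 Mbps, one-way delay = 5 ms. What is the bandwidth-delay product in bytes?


Given: bandwidth = 1 Mbps, delay = 5 ms
BDP in bits = 1 * 10^6 * 5 / 1000
BDP in bits = 5000
BDP in bytes = 5000 / 8 = 625

625


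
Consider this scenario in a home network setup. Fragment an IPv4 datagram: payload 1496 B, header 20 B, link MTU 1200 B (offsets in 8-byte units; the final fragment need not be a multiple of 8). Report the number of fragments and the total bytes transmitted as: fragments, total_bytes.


Max data per non-final fragment = floor((MTU - header)/8)*8 = floor((1200 - 20)/8)*8 = floor(1180/8)*8 = 1176 B
Final fragment needs no 8-byte alignment: it can carry up to MTU - header = 1180 B
Non-final fragments needed = ceil((payload - 1180) / 1176) = ceil(316/1176) = ceil(0.2687) = 1
Number of fragments = 1 + 1 = 2
Fragment sizes (data): 1 * 1176 B + 320 B (last, 320 <= 1180 OK)
Total bytes sent = payload + n_frags * header = 1496 + 2*20 = 1496 + 40 = 1536 B

2, 1536


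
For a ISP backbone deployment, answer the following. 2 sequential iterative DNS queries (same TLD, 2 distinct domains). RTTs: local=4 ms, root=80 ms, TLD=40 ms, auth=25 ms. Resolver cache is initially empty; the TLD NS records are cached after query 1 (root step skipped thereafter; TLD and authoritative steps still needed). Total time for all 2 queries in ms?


Lookup 1 (cold cache): local + root + TLD + auth = 4 + 80 + 40 + 25 = 149 ms
Lookups 2..2 (TLD NS cached -> skip root; new domain -> still ask TLD and auth): local + TLD + auth = 4 + 40 + 25 = 69 ms each
Remaining 1 lookups: 1 * 69 = 69 ms
Total = 149 + 69 = 218 ms

218


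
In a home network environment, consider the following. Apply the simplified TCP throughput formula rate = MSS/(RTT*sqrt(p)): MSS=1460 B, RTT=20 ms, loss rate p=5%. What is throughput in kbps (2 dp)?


Given: MSS = 1460 bytes, RTT = 20 ms, loss = 5%
RTT in seconds = 20 / 1000 = 0.02
Loss rate = 5% = 0.05
sqrt(loss) = sqrt(0.05) = 0.223606797750
Throughput (bytes/s) = 1460 / (0.02 * 0.223606797750) = 326465.9247
Throughput (kbps) = 326465.9247 * 8 / 1000 = 2611.727398 -> 2611.73 kbps (2 dp)

2611.73


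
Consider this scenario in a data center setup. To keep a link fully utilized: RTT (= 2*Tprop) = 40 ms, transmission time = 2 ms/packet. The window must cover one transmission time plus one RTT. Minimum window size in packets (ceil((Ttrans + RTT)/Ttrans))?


Given: Ttrans = 2 ms, RTT = 40 ms (= 2 * Tprop, Tprop = 20 ms)
Time until first ACK returns = Ttrans + RTT = 2 + 40 = 42 ms
Need W * Ttrans >= Ttrans + RTT  ->  W >= (Ttrans + RTT) / Ttrans
(Ttrans + RTT) / Ttrans = 42 / 2 = 21
W_min = ceil(21) = 21

21


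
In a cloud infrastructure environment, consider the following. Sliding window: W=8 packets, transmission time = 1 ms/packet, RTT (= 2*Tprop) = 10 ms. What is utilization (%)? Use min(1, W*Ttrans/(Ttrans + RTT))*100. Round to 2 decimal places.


Given: W = 8, Ttrans = 1 ms, RTT = 10 ms (= 2 * Tprop, Tprop = 5 ms)
Cycle time = Ttrans + RTT = 1 + 10 = 11 ms (first packet sent until its ACK returns)
W * Ttrans = 8 * 1 = 8 ms of sending per cycle
W * Ttrans / (Ttrans + RTT) = 8 / 11 = 0.727273
U = min(1, 0.727273) = 0.727273
U% = 72.73%

72.73


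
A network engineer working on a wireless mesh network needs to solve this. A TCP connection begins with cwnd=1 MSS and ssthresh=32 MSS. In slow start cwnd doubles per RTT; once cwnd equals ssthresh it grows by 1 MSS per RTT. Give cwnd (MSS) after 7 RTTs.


RTT 0: cwnd = 1 MSS (initial)
RTT 1: cwnd = 2 MSS (slow start, doubled)
RTT 2: cwnd = 4 MSS (slow start, doubled)
RTT 3: cwnd = 8 MSS (slow start, doubled)
RTT 4: cwnd = 16 MSS (slow start, doubled)
RTT 5: cwnd = 32 MSS (slow start, doubled)
RTT 6: cwnd = 33 MSS (congestion avoidance, +1)
RTT 7: cwnd = 34 MSS (congestion avoidance, +1)

34


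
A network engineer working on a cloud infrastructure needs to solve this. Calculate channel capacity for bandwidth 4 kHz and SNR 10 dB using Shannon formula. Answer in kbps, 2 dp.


Given: B = 4 kHz, SNR = 10 dB
SNR linear = 10^(10/10) = 10
1 + SNR = 11
log2(11) = 3.4594316186
C = 4 * 1000 * 3.4594316186 = 13837.7265 bps
C = 13.837726 kbps -> 13.84 kbps (2 dp)

13.84


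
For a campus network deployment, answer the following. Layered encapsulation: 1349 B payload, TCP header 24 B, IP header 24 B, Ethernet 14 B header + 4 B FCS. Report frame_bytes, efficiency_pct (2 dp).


TCP segment = 1349 + 24 = 1373 B
IP packet = 1373 + 24 = 1397 B
Ethernet frame = 1397 + 14 + 4 = 1415 B
Efficiency = app / frame = 1349 / 1415 = 0.953357 = 95.3357% -> 95.34% (2 dp)

1415, 95.34


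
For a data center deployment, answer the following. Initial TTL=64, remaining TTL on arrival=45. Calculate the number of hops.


Given: initial TTL = 64, received TTL = 45
Hops = initial TTL - received TTL
Hops = 64 - 45 = 19

19


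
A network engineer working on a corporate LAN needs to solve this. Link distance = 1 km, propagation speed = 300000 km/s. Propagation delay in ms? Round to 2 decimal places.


Given: distance = 1 km, speed = 300000 km/s
Delay = distance / speed = 1 / 300000 seconds
Delay in ms = 1 * 1000 / 300000
Delay = 0.0033 ms
Rounded to 2 dp = 0.00 ms

0.00


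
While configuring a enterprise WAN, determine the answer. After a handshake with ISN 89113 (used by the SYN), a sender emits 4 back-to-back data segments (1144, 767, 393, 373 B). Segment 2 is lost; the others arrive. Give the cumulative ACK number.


SYN uses sequence number 89113; first data byte = ISN + 1 = 89114.
Segment 1: SEQ = 89114, len = 1144 B, covers [89114, 90257]
Segment 2: SEQ = 90258, len = 767 B, covers [90258, 91024] [LOST]
Segment 3: SEQ = 91025, len = 393 B, covers [91025, 91417]
Segment 4: SEQ = 91418, len = 373 B, covers [91418, 91790]
In-order data received: bytes [89114, 90257] (segments 1..1).
Segment 2 missing -> gap begins at byte 90258; later segments buffered out of order.
Cumulative ACK = next expected in-order byte = 89114 + 1144 = 90258

90258


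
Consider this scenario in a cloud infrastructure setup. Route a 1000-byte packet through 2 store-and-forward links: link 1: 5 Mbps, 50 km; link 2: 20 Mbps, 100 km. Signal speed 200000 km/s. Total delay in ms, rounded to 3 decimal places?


Packet = 1000 bytes = 8000 bits. Store-and-forward: sum (t_trans + t_prop) per link.
Link 1: t_trans = 8000/(5*10^6) s = 1.6000 ms; t_prop = 50/200000 s = 0.2500 ms; subtotal = 1.8500 ms
Link 2: t_trans = 8000/(20*10^6) s = 0.4000 ms; t_prop = 100/200000 s = 0.5000 ms; subtotal = 0.9000 ms
End-to-end = 1.8500 + 0.9000 = 2.7500 ms -> 2.750 ms (3 dp)

2.750


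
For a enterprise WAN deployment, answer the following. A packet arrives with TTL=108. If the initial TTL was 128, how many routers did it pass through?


Given: initial TTL = 128, received TTL = 108
Hops = initial TTL - received TTL
Hops = 128 - 108 = 20

20


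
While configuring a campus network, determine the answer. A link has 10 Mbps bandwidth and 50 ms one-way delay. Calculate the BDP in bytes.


Given: bandwidth = 10 Mbps, delay = 50 ms
BDP in bits = 10 * 10^6 * 50 / 1000
BDP in bits = 500000
BDP in bytes = 500000 / 8 = 62500

62500


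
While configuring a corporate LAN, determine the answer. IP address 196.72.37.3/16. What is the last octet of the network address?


Given: IP = 196.72.37.3, prefix = /16
Subnet mask = 255.255.0.0
Last octet of IP: 3
Last octet of mask: 0
Network last octet = 3 AND 0 = 0

0


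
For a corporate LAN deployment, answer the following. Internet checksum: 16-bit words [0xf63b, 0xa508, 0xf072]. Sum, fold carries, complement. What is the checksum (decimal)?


Given words: [0xf63b, 0xa508, 0xf072]
Step 1: Sum all words
Raw sum = 63035 + 42248 + 61554 = 166837
Step 2: Fold carry: (35765 + 2) = 35767
One's complement = ~35767 & 0xFFFF = 29768

29768


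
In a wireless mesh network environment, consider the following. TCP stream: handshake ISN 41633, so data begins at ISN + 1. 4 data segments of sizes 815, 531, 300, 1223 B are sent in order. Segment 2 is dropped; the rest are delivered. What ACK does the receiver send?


SYN uses sequence number 41633; first data byte = ISN + 1 = 41634.
Segment 1: SEQ = 41634, len = 815 B, covers [41634, 42448]
Segment 2: SEQ = 42449, len = 531 B, covers [42449, 42979] [LOST]
Segment 3: SEQ = 42980, len = 300 B, covers [42980, 43279]
Segment 4: SEQ = 43280, len = 1223 B, covers [43280, 44502]
In-order data received: bytes [41634, 42448] (segments 1..1).
Segment 2 missing -> gap begins at byte 42449; later segments buffered out of order.
Cumulative ACK = next expected in-order byte = 41634 + 815 = 42449

42449


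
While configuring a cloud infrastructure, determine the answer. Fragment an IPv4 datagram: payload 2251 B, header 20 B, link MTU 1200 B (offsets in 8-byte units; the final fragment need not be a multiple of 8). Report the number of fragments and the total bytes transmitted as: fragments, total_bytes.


Max data per non-final fragment = floor((MTU - header)/8)*8 = floor((1200 - 20)/8)*8 = floor(1180/8)*8 = 1176 B
Final fragment needs no 8-byte alignment: it can carry up to MTU - header = 1180 B
Non-final fragments needed = ceil((payload - 1180) / 1176) = ceil(1071/1176) = ceil(0.9107) = 1
Number of fragments = 1 + 1 = 2
Fragment sizes (data): 1 * 1176 B + 1075 B (last, 1075 <= 1180 OK)
Total bytes sent = payload + n_frags * header = 2251 + 2*20 = 2251 + 40 = 2291 B

2, 2291


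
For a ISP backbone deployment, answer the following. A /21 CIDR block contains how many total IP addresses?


Given: CIDR prefix /21
Host bits = 32 - 21 = 11
Total addresses = 2^11 = 2048

2048


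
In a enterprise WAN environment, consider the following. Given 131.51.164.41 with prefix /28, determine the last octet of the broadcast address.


Given: IP = 131.51.164.41, prefix = /28
Host bits = 32 - 28 = 4
Network last octet = 41 AND mask = 32
Host part size = 2^4 - 1 = 15
Broadcast last octet = 32 OR 15 = 47

47


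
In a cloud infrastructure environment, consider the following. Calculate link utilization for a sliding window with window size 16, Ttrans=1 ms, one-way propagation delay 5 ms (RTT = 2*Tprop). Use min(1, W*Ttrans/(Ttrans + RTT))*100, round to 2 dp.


Given: W = 16, Ttrans = 1 ms, RTT = 10 ms (= 2 * Tprop, Tprop = 5 ms)
Cycle time = Ttrans + RTT = 1 + 10 = 11 ms (first packet sent until its ACK returns)
W * Ttrans = 16 * 1 = 16 ms of sending per cycle
W * Ttrans / (Ttrans + RTT) = 16 / 11 = 1.454545
U = min(1, 1.454545) = 1.000000
U% = 100.00%

100.00


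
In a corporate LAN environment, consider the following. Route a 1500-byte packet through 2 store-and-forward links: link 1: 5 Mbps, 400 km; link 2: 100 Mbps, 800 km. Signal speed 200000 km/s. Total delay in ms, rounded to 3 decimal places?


Packet = 1500 bytes = 12000 bits. Store-and-forward: sum (t_trans + t_prop) per link.
Link 1: t_trans = 12000/(5*10^6) s = 2.4000 ms; t_prop = 400/200000 s = 2.0000 ms; subtotal = 4.4000 ms
Link 2: t_trans = 12000/(100*10^6) s = 0.1200 ms; t_prop = 800/200000 s = 4.0000 ms; subtotal = 4.1200 ms
End-to-end = 4.4000 + 4.1200 = 8.5200 ms -> 8.520 ms (3 dp)

8.520


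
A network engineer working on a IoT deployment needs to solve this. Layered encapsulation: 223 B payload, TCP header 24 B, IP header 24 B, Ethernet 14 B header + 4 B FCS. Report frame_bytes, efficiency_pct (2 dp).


TCP segment = 223 + 24 = 247 B
IP packet = 247 + 24 = 271 B
Ethernet frame = 271 + 14 + 4 = 289 B
Efficiency = app / frame = 223 / 289 = 0.771626 = 77.1626% -> 77.16% (2 dp)

289, 77.16


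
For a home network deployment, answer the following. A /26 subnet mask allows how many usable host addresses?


Given: subnet mask /26
Host bits = 32 - 26 = 6
Total addresses = 2^6 = 64
Usable hosts = 64 - 2 (network + broadcast) = 62

62


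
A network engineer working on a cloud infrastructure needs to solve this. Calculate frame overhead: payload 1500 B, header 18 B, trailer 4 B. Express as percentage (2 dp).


Given: payload = 1500 B, header = 18 B, trailer = 4 B
Overhead bytes = header + trailer = 18 + 4 = 22
Total frame = payload + overhead = 1500 + 22 = 1522
Overhead % = 22 / 1522 * 100 = 1.4455% -> 1.45% (2 dp)

1.45


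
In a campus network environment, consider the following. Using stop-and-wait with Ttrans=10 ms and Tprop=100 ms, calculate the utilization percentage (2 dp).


Given: Ttrans = 10 ms, Tprop = 100 ms
RTT = 2 * Tprop = 2 * 100 = 200 ms
U = Ttrans / (Ttrans + RTT)
U = 10 / (10 + 200)
U = 10 / 210 = 0.047619
U% = 4.76%

4.76


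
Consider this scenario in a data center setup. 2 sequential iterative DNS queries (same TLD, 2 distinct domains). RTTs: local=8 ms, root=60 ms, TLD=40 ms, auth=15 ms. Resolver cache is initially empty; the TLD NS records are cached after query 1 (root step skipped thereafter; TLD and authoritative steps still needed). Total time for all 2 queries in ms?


Lookup 1 (cold cache): local + root + TLD + auth = 8 + 60 + 40 + 15 = 123 ms
Lookups 2..2 (TLD NS cached -> skip root; new domain -> still ask TLD and auth): local + TLD + auth = 8 + 40 + 15 = 63 ms each
Remaining 1 lookups: 1 * 63 = 63 ms
Total = 123 + 63 = 186 ms

186


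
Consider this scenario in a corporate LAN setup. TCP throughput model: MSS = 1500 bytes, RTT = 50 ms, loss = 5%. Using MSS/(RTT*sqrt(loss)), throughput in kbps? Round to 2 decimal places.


Given: MSS = 1500 bytes, RTT = 50 ms, loss = 5%
RTT in seconds = 50 / 1000 = 0.05
Loss rate = 5% = 0.05
sqrt(loss) = sqrt(0.05) = 0.223606797750
Throughput (bytes/s) = 1500 / (0.05 * 0.223606797750) = 134164.0786
Throughput (kbps) = 134164.0786 * 8 / 1000 = 1073.312629 -> 1073.31 kbps (2 dp)

1073.31


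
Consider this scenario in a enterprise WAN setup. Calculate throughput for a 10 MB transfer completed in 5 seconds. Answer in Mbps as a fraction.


Given: file = 10 MB, time = 5 s
File in Mb = 10 * 8 = 80 Mb
Throughput = 80 / 5 Mbps
Throughput = 16 Mbps

16


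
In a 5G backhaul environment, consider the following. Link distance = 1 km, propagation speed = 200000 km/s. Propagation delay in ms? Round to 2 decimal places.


Given: distance = 1 km, speed = 200000 km/s
Delay = distance / speed = 1 / 200000 seconds
Delay in ms = 1 * 1000 / 200000
Delay = 0.0050 ms
Rounded to 2 dp = 0.01 ms

0.01


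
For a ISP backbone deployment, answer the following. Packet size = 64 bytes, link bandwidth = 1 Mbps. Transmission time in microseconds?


Given: packet = 64 bytes, bandwidth = 1 Mbps
Packet in bits = 64 * 8 = 512 bits
Bandwidth = 1 * 10^6 = 1000000 bps
Time = 512 / 1000000 seconds
Time in us = 512 * 10^6 / 1000000 = 512

512


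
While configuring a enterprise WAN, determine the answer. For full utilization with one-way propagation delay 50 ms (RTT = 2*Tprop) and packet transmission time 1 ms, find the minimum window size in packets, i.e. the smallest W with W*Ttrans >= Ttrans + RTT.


Given: Ttrans = 1 ms, RTT = 100 ms (= 2 * Tprop, Tprop = 50 ms)
Time until first ACK returns = Ttrans + RTT = 1 + 100 = 101 ms
Need W * Ttrans >= Ttrans + RTT  ->  W >= (Ttrans + RTT) / Ttrans
(Ttrans + RTT) / Ttrans = 101 / 1 = 101
W_min = ceil(101) = 101

101


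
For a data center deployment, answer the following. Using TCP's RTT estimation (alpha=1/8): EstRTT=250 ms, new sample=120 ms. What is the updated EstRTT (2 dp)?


Given: EstRTT = 250 ms, SampleRTT = 120 ms, alpha = 1/8
New EstRTT = (1 - alpha) * EstRTT + alpha * SampleRTT
(7/8) * 250 = 218.75
(1/8) * 120 = 15
New EstRTT = 218.75 + 15 = 233.75 ms -> 233.75 ms (2 dp)

233.75


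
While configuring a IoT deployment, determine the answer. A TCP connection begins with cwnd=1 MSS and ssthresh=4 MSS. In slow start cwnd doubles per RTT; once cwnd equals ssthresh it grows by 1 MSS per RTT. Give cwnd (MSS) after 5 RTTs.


RTT 0: cwnd = 1 MSS (initial)
RTT 1: cwnd = 2 MSS (slow start, doubled)
RTT 2: cwnd = 4 MSS (slow start, doubled)
RTT 3: cwnd = 5 MSS (congestion avoidance, +1)
RTT 4: cwnd = 6 MSS (congestion avoidance, +1)
RTT 5: cwnd = 7 MSS (congestion avoidance, +1)

7


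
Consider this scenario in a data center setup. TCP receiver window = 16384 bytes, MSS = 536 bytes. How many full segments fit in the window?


Given: RWND = 16384 bytes, MSS = 536 bytes
Full segments = floor(RWND / MSS)
Full segments = floor(16384 / 536)
Full segments = floor(30.5672) = 30

30


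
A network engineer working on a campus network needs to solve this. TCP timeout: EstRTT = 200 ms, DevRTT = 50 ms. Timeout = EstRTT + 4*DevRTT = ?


Given: EstRTT = 200 ms, DevRTT = 50 ms
Timeout = EstRTT + 4 * DevRTT
4 * DevRTT = 4 * 50 = 200
Timeout = 200 + 200 = 400 ms

400


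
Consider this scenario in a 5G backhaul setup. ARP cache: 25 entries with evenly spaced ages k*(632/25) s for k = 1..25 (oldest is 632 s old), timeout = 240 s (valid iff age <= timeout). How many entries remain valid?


Ages are k * 632/25 s for k = 1..25 (spacing = 25.2800 s).
Entry k is valid iff k * 632/25 <= 240 iff k <= 25 * 240 / 632 = 9.4937
n_valid = floor(9.4937) = 9
(n_stale = 25 - 9 = 16)

9


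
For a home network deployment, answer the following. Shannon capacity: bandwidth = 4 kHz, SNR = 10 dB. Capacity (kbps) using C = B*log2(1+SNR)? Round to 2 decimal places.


Given: B = 4 kHz, SNR = 10 dB
SNR linear = 10^(10/10) = 10
1 + SNR = 11
log2(11) = 3.4594316186
C = 4 * 1000 * 3.4594316186 = 13837.7265 bps
C = 13.837726 kbps -> 13.84 kbps (2 dp)

13.84


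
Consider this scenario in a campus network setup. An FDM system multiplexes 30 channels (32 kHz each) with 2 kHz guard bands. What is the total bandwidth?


Given: 30 channels, 32 kHz each, guard = 2 kHz
Channel bandwidth = 30 * 32 = 960 kHz
Guard bands = 29 gaps * 2 kHz = 58 kHz
Total = 960 + 58 = 1018 kHz

1018


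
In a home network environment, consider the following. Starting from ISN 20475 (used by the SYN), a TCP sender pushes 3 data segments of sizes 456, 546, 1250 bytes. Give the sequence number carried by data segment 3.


The SYN occupies sequence number ISN = 20475, so the first data byte is ISN + 1 = 20476.
SEQ of data segment i = (ISN + 1) + sum of payload sizes of segments 1..i-1.
Segment 1: SEQ = 20476, payload = 456 bytes
Segment 2: SEQ = 20932, payload = 546 bytes
Segment 3: SEQ = 21478, payload = 1250 bytes
SEQ of segment 3 = 20476 + 456 + 546 = 21478

21478


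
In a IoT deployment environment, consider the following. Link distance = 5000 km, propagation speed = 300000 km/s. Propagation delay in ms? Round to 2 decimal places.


Given: distance = 5000 km, speed = 300000 km/s
Delay = distance / speed = 5000 / 300000 seconds
Delay in ms = 5000 * 1000 / 300000
Delay = 16.6667 ms
Rounded to 2 dp = 16.67 ms

16.67


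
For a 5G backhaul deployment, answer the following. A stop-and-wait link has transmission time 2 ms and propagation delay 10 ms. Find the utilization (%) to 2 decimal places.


Given: Ttrans = 2 ms, Tprop = 10 ms
RTT = 2 * Tprop = 2 * 10 = 20 ms
U = Ttrans / (Ttrans + RTT)
U = 2 / (2 + 20)
U = 2 / 22 = 0.090909
U% = 9.09%

9.09


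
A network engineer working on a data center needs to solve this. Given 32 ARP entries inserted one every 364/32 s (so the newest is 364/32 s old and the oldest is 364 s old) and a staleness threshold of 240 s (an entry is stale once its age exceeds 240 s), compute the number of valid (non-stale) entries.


Ages are k * 364/32 s for k = 1..32 (spacing = 11.3750 s).
Entry k is valid iff k * 364/32 <= 240 iff k <= 32 * 240 / 364 = 21.0989
n_valid = floor(21.0989) = 21
(n_stale = 32 - 21 = 11)

21


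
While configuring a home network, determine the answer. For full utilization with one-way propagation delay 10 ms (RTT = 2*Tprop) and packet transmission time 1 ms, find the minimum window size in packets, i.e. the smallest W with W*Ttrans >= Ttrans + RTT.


Given: Ttrans = 1 ms, RTT = 20 ms (= 2 * Tprop, Tprop = 10 ms)
Time until first ACK returns = Ttrans + RTT = 1 + 20 = 21 ms
Need W * Ttrans >= Ttrans + RTT  ->  W >= (Ttrans + RTT) / Ttrans
(Ttrans + RTT) / Ttrans = 21 / 1 = 21
W_min = ceil(21) = 21

21


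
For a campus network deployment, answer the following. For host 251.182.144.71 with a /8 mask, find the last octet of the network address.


Given: IP = 251.182.144.71, prefix = /8
Subnet mask = 255.0.0.0
Last octet of IP: 71
Last octet of mask: 0
Network last octet = 71 AND 0 = 0

0


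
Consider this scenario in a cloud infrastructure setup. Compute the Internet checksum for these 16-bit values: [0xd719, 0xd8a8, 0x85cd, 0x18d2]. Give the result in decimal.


Given words: [0xd719, 0xd8a8, 0x85cd, 0x18d2]
Step 1: Sum all words
Raw sum = 55065 + 55464 + 34253 + 6354 = 151136
Step 2: Fold carry: (20064 + 2) = 20066
One's complement = ~20066 & 0xFFFF = 45469

45469


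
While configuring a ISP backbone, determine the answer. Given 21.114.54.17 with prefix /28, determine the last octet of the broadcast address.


Given: IP = 21.114.54.17, prefix = /28
Host bits = 32 - 28 = 4
Network last octet = 17 AND mask = 16
Host part size = 2^4 - 1 = 15
Broadcast last octet = 16 OR 15 = 31

31


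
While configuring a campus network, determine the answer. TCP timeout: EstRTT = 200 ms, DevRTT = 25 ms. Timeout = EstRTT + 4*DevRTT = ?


Given: EstRTT = 200 ms, DevRTT = 25 ms
Timeout = EstRTT + 4 * DevRTT
4 * DevRTT = 4 * 25 = 100
Timeout = 200 + 100 = 300 ms

300


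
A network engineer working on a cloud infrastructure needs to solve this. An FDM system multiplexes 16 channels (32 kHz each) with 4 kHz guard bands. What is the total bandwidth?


Given: 16 channels, 32 kHz each, guard = 4 kHz
Channel bandwidth = 16 * 32 = 512 kHz
Guard bands = 15 gaps * 4 kHz = 60 kHz
Total = 512 + 60 = 572 kHz

572


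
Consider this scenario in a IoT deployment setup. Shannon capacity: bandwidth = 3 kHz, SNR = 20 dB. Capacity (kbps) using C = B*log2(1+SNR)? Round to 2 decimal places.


Given: B = 3 kHz, SNR = 20 dB
SNR linear = 10^(20/10) = 100
1 + SNR = 101
log2(101) = 6.6582114828
C = 3 * 1000 * 6.6582114828 = 19974.6344 bps
C = 19.974634 kbps -> 19.97 kbps (2 dp)

19.97


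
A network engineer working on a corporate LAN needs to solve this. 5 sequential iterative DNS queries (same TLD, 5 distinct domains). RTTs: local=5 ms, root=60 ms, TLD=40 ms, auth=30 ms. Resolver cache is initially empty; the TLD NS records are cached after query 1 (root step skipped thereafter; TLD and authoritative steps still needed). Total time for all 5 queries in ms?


Lookup 1 (cold cache): local + root + TLD + auth = 5 + 60 + 40 + 30 = 135 ms
Lookups 2..5 (TLD NS cached -> skip root; new domain -> still ask TLD and auth): local + TLD + auth = 5 + 40 + 30 = 75 ms each
Remaining 4 lookups: 4 * 75 = 300 ms
Total = 135 + 300 = 435 ms

435


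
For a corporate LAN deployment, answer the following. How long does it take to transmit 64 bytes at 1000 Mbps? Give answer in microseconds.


Given: packet = 64 bytes, bandwidth = 1000 Mbps
Packet in bits = 64 * 8 = 512 bits
Bandwidth = 1000 * 10^6 = 1000000000 bps
Time = 512 / 1000000000 seconds
Time in us = 512 * 10^6 / 1000000000 = 0.512

0.512


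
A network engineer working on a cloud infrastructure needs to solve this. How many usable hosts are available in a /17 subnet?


Given: subnet mask /17
Host bits = 32 - 17 = 15
Total addresses = 2^15 = 32768
Usable hosts = 32768 - 2 (network + broadcast) = 32766

32766


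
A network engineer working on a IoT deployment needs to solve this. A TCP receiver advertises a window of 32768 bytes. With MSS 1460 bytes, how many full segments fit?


Given: RWND = 32768 bytes, MSS = 1460 bytes
Full segments = floor(RWND / MSS)
Full segments = floor(32768 / 1460)
Full segments = floor(22.4438) = 22

22


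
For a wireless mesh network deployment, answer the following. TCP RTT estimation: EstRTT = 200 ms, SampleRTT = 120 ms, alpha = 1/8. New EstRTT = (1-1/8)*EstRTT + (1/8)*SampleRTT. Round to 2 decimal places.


Given: EstRTT = 200 ms, SampleRTT = 120 ms, alpha = 1/8
New EstRTT = (1 - alpha) * EstRTT + alpha * SampleRTT
(7/8) * 200 = 175
(1/8) * 120 = 15
New EstRTT = 175 + 15 = 190 ms -> 190.00 ms (2 dp)

190.00


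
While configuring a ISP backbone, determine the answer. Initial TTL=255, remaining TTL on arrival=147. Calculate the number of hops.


Given: initial TTL = 255, received TTL = 147
Hops = initial TTL - received TTL
Hops = 255 - 147 = 108

108


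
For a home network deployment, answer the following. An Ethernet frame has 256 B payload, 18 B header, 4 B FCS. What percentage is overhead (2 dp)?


Given: payload = 256 B, header = 18 B, trailer = 4 B
Overhead bytes = header + trailer = 18 + 4 = 22
Total frame = payload + overhead = 256 + 22 = 278
Overhead % = 22 / 278 * 100 = 7.9137% -> 7.91% (2 dp)

7.91


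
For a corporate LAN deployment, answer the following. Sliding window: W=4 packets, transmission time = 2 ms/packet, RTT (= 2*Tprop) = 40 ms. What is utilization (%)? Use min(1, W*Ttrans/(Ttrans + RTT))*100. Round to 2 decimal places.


Given: W = 4, Ttrans = 2 ms, RTT = 40 ms (= 2 * Tprop, Tprop = 20 ms)
Cycle time = Ttrans + RTT = 2 + 40 = 42 ms (first packet sent until its ACK returns)
W * Ttrans = 4 * 2 = 8 ms of sending per cycle
W * Ttrans / (Ttrans + RTT) = 8 / 42 = 0.190476
U = min(1, 0.190476) = 0.190476
U% = 19.05%

19.05


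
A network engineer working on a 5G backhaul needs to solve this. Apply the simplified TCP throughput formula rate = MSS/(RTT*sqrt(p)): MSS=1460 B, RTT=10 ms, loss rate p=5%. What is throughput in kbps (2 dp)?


Given: MSS = 1460 bytes, RTT = 10 ms, loss = 5%
RTT in seconds = 10 / 1000 = 0.01
Loss rate = 5% = 0.05
sqrt(loss) = sqrt(0.05) = 0.223606797750
Throughput (bytes/s) = 1460 / (0.01 * 0.223606797750) = 652931.8494
Throughput (kbps) = 652931.8494 * 8 / 1000 = 5223.454795 -> 5223.45 kbps (2 dp)

5223.45


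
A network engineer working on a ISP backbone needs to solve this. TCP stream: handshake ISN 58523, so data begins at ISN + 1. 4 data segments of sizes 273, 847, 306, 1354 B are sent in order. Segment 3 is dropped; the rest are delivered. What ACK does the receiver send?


SYN uses sequence number 58523; first data byte = ISN + 1 = 58524.
Segment 1: SEQ = 58524, len = 273 B, covers [58524, 58796]
Segment 2: SEQ = 58797, len = 847 B, covers [58797, 59643]
Segment 3: SEQ = 59644, len = 306 B, covers [59644, 59949] [LOST]
Segment 4: SEQ = 59950, len = 1354 B, covers [59950, 61303]
In-order data received: bytes [58524, 59643] (segments 1..2).
Segment 3 missing -> gap begins at byte 59644; later segments buffered out of order.
Cumulative ACK = next expected in-order byte = 58524 + 273 + 847 = 59644

59644


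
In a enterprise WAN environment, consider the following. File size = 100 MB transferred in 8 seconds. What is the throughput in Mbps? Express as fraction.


Given: file = 100 MB, time = 8 s
File in Mb = 100 * 8 = 800 Mb
Throughput = 800 / 8 Mbps
Throughput = 100 Mbps

100


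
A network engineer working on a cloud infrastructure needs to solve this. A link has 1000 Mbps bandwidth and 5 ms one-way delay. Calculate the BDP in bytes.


Given: bandwidth = 1000 Mbps, delay = 5 ms
BDP in bits = 1000 * 10^6 * 5 / 1000
BDP in bits = 5000000
BDP in bytes = 5000000 / 8 = 625000

625000


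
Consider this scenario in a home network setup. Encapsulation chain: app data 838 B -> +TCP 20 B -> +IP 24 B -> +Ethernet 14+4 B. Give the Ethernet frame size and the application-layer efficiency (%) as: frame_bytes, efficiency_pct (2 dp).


TCP segment = 838 + 20 = 858 B
IP packet = 858 + 24 = 882 B
Ethernet frame = 882 + 14 + 4 = 900 B
Efficiency = app / frame = 838 / 900 = 0.931111 = 93.1111% -> 93.11% (2 dp)

900, 93.11


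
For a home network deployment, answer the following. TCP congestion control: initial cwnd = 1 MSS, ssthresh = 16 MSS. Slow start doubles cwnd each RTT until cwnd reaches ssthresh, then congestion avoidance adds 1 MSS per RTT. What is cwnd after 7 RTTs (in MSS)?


RTT 0: cwnd = 1 MSS (initial)
RTT 1: cwnd = 2 MSS (slow start, doubled)
RTT 2: cwnd = 4 MSS (slow start, doubled)
RTT 3: cwnd = 8 MSS (slow start, doubled)
RTT 4: cwnd = 16 MSS (slow start, doubled)
RTT 5: cwnd = 17 MSS (congestion avoidance, +1)
RTT 6: cwnd = 18 MSS (congestion avoidance, +1)
RTT 7: cwnd = 19 MSS (congestion avoidance, +1)

19


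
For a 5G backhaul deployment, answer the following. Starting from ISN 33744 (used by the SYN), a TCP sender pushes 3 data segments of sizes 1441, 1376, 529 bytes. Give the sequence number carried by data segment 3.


The SYN occupies sequence number ISN = 33744, so the first data byte is ISN + 1 = 33745.
SEQ of data segment i = (ISN + 1) + sum of payload sizes of segments 1..i-1.
Segment 1: SEQ = 33745, payload = 1441 bytes
Segment 2: SEQ = 35186, payload = 1376 bytes
Segment 3: SEQ = 36562, payload = 529 bytes
SEQ of segment 3 = 33745 + 1441 + 1376 = 36562

36562


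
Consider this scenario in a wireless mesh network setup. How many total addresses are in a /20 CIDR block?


Given: CIDR prefix /20
Host bits = 32 - 20 = 12
Total addresses = 2^12 = 4096

4096


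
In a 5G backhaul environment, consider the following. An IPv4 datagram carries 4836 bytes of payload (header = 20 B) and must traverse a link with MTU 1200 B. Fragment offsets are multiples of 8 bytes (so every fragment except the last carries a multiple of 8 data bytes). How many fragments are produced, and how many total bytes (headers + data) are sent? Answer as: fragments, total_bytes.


Max data per non-final fragment = floor((MTU - header)/8)*8 = floor((1200 - 20)/8)*8 = floor(1180/8)*8 = 1176 B
Final fragment needs no 8-byte alignment: it can carry up to MTU - header = 1180 B
Non-final fragments needed = ceil((payload - 1180) / 1176) = ceil(3656/1176) = ceil(3.1088) = 4
Number of fragments = 4 + 1 = 5
Fragment sizes (data): 4 * 1176 B + 132 B (last, 132 <= 1180 OK)
Total bytes sent = payload + n_frags * header = 4836 + 5*20 = 4836 + 100 = 4936 B

5, 4936


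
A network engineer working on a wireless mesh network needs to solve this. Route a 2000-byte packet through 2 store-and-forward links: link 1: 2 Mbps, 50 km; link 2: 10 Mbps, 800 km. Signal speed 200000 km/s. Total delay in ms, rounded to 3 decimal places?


Packet = 2000 bytes = 16000 bits. Store-and-forward: sum (t_trans + t_prop) per link.
Link 1: t_trans = 16000/(2*10^6) s = 8.0000 ms; t_prop = 50/200000 s = 0.2500 ms; subtotal = 8.2500 ms
Link 2: t_trans = 16000/(10*10^6) s = 1.6000 ms; t_prop = 800/200000 s = 4.0000 ms; subtotal = 5.6000 ms
End-to-end = 8.2500 + 5.6000 = 13.8500 ms -> 13.850 ms (3 dp)

13.850


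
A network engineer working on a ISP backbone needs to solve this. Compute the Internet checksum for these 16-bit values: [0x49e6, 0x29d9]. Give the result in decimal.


Given words: [0x49e6, 0x29d9]
Step 1: Sum all words
Raw sum = 18918 + 10713 = 29631
One's complement = ~29631 & 0xFFFF = 35904

35904


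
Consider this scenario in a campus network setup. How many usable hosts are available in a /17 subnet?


Given: subnet mask /17
Host bits = 32 - 17 = 15
Total addresses = 2^15 = 32768
Usable hosts = 32768 - 2 (network + broadcast) = 32766

32766


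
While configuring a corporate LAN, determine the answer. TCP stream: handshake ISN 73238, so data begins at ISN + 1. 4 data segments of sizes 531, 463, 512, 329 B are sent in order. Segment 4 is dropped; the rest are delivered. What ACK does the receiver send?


SYN uses sequence number 73238; first data byte = ISN + 1 = 73239.
Segment 1: SEQ = 73239, len = 531 B, covers [73239, 73769]
Segment 2: SEQ = 73770, len = 463 B, covers [73770, 74232]
Segment 3: SEQ = 74233, len = 512 B, covers [74233, 74744]
Segment 4: SEQ = 74745, len = 329 B, covers [74745, 75073] [LOST]
In-order data received: bytes [73239, 74744] (segments 1..3).
Segment 4 missing -> gap begins at byte 74745.
Cumulative ACK = next expected in-order byte = 73239 + 531 + 463 + 512 = 74745

74745


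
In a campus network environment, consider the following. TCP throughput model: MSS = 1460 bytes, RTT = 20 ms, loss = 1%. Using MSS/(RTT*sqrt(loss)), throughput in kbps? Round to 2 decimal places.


Given: MSS = 1460 bytes, RTT = 20 ms, loss = 1%
RTT in seconds = 20 / 1000 = 0.02
Loss rate = 1% = 0.01
sqrt(loss) = sqrt(0.01) = 0.1
Throughput (bytes/s) = 1460 / (0.02 * 0.1) = 730000.0000
Throughput (kbps) = 730000.0000 * 8 / 1000 = 5840.000000 -> 5840.00 kbps (2 dp)

5840.00


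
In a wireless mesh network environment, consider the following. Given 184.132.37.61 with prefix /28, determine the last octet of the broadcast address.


Given: IP = 184.132.37.61, prefix = /28
Host bits = 32 - 28 = 4
Network last octet = 61 AND mask = 48
Host part size = 2^4 - 1 = 15
Broadcast last octet = 48 OR 15 = 63

63


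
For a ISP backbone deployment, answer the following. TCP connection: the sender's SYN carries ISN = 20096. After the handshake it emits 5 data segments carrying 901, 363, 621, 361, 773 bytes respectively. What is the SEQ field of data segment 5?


The SYN occupies sequence number ISN = 20096, so the first data byte is ISN + 1 = 20097.
SEQ of data segment i = (ISN + 1) + sum of payload sizes of segments 1..i-1.
Segment 1: SEQ = 20097, payload = 901 bytes
Segment 2: SEQ = 20998, payload = 363 bytes
Segment 3: SEQ = 21361, payload = 621 bytes
Segment 4: SEQ = 21982, payload = 361 bytes
Segment 5: SEQ = 22343, payload = 773 bytes
SEQ of segment 5 = 20097 + 901 + 363 + 621 + 361 = 22343

22343


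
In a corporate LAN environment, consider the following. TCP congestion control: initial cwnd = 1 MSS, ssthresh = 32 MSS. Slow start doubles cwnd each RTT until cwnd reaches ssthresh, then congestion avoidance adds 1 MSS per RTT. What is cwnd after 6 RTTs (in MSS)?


RTT 0: cwnd = 1 MSS (initial)
RTT 1: cwnd = 2 MSS (slow start, doubled)
RTT 2: cwnd = 4 MSS (slow start, doubled)
RTT 3: cwnd = 8 MSS (slow start, doubled)
RTT 4: cwnd = 16 MSS (slow start, doubled)
RTT 5: cwnd = 32 MSS (slow start, doubled)
RTT 6: cwnd = 33 MSS (congestion avoidance, +1)

33


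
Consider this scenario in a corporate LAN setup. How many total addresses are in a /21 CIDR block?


Given: CIDR prefix /21
Host bits = 32 - 21 = 11
Total addresses = 2^11 = 2048

2048


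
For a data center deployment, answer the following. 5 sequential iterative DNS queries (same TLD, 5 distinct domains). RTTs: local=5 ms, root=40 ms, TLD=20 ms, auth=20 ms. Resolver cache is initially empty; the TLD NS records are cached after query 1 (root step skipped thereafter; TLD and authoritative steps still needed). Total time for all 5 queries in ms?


Lookup 1 (cold cache): local + root + TLD + auth = 5 + 40 + 20 + 20 = 85 ms
Lookups 2..5 (TLD NS cached -> skip root; new domain -> still ask TLD and auth): local + TLD + auth = 5 + 20 + 20 = 45 ms each
Remaining 4 lookups: 4 * 45 = 180 ms
Total = 85 + 180 = 265 ms

265


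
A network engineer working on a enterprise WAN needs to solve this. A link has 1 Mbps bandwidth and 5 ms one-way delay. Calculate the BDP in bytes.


Given: bandwidth = 1 Mbps, delay = 5 ms
BDP in bits = 1 * 10^6 * 5 / 1000
BDP in bits = 5000
BDP in bytes = 5000 / 8 = 625

625


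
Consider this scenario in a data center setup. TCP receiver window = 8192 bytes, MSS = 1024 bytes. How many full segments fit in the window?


Given: RWND = 8192 bytes, MSS = 1024 bytes
Full segments = floor(RWND / MSS)
Full segments = floor(8192 / 1024)
Full segments = floor(8.0) = 8

8


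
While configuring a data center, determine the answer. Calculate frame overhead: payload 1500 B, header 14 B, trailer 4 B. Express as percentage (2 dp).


Given: payload = 1500 B, header = 14 B, trailer = 4 B
Overhead bytes = header + trailer = 14 + 4 = 18
Total frame = payload + overhead = 1500 + 18 = 1518
Overhead % = 18 / 1518 * 100 = 1.1858% -> 1.19% (2 dp)

1.19


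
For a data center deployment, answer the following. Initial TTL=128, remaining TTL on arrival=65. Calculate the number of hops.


Given: initial TTL = 128, received TTL = 65
Hops = initial TTL - received TTL
Hops = 128 - 65 = 63

63


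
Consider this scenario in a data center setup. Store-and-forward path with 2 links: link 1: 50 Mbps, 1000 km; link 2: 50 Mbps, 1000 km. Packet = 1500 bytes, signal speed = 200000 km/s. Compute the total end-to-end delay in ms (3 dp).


Packet = 1500 bytes = 12000 bits. Store-and-forward: sum (t_trans + t_prop) per link.
Link 1: t_trans = 12000/(50*10^6) s = 0.2400 ms; t_prop = 1000/200000 s = 5.0000 ms; subtotal = 5.2400 ms
Link 2: t_trans = 12000/(50*10^6) s = 0.2400 ms; t_prop = 1000/200000 s = 5.0000 ms; subtotal = 5.2400 ms
End-to-end = 5.2400 + 5.2400 = 10.4800 ms -> 10.480 ms (3 dp)

10.480


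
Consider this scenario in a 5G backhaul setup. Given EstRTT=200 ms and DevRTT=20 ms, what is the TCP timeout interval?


Given: EstRTT = 200 ms, DevRTT = 20 ms
Timeout = EstRTT + 4 * DevRTT
4 * DevRTT = 4 * 20 = 80
Timeout = 200 + 80 = 280 ms

280


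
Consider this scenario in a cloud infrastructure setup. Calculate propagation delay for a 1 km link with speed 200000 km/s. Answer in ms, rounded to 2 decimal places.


Given: distance = 1 km, speed = 200000 km/s
Delay = distance / speed = 1 / 200000 seconds
Delay in ms = 1 * 1000 / 200000
Delay = 0.0050 ms
Rounded to 2 dp = 0.01 ms

0.01


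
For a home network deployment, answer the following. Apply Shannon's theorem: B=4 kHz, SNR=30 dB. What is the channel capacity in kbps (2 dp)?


Given: B = 4 kHz, SNR = 30 dB
SNR linear = 10^(30/10) = 1000
1 + SNR = 1001
log2(1001) = 9.9672262588
C = 4 * 1000 * 9.9672262588 = 39868.9050 bps
C = 39.868905 kbps -> 39.87 kbps (2 dp)

39.87


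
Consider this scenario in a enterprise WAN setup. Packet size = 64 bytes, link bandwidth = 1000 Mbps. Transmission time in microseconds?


Given: packet = 64 bytes, bandwidth = 1000 Mbps
Packet in bits = 64 * 8 = 512 bits
Bandwidth = 1000 * 10^6 = 1000000000 bps
Time = 512 / 1000000000 seconds
Time in us = 512 * 10^6 / 1000000000 = 0.512

0.512


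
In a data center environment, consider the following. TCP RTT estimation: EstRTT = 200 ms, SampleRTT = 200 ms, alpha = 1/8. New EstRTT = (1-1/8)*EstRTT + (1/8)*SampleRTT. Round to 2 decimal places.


Given: EstRTT = 200 ms, SampleRTT = 200 ms, alpha = 1/8
New EstRTT = (1 - alpha) * EstRTT + alpha * SampleRTT
(7/8) * 200 = 175
(1/8) * 200 = 25
New EstRTT = 175 + 25 = 200 ms -> 200.00 ms (2 dp)

200.00


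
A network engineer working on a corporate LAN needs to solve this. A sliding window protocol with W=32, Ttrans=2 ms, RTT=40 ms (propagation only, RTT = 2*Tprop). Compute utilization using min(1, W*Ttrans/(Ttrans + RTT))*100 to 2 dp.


Given: W = 32, Ttrans = 2 ms, RTT = 40 ms (= 2 * Tprop, Tprop = 20 ms)
Cycle time = Ttrans + RTT = 2 + 40 = 42 ms (first packet sent until its ACK returns)
W * Ttrans = 32 * 2 = 64 ms of sending per cycle
W * Ttrans / (Ttrans + RTT) = 64 / 42 = 1.523810
U = min(1, 1.523810) = 1.000000
U% = 100.00%

100.00
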